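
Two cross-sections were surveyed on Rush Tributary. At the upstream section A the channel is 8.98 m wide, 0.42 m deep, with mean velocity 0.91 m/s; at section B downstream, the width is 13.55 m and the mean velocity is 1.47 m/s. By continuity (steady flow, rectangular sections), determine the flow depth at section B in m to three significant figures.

0.172 m

Q = A₁V₁ = (8.98×0.42) × 0.91 = 3.432 m³/s
d₂ = Q/(b₂ V₂) = 3.432/(13.55×1.47) = 0.1723 m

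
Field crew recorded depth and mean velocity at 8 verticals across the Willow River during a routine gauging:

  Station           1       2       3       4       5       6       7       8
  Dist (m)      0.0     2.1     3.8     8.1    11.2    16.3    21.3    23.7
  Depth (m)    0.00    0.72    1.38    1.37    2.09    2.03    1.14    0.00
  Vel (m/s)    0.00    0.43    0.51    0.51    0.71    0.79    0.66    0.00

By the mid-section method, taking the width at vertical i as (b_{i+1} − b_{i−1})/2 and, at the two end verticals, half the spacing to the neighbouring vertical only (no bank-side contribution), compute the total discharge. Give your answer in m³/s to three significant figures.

22.3 m³/s

w_2 = (3.8 − 0.0)/2 = 1.9 m; q_2 = 0.43 × 0.72 × 1.9 = 0.5882 m³/s
w_3 = (8.1 − 2.1)/2 = 3 m; q_3 = 0.51 × 1.38 × 3 = 2.111 m³/s
w_4 = (11.2 − 3.8)/2 = 3.7 m; q_4 = 0.51 × 1.37 × 3.7 = 2.585 m³/s
w_5 = (16.3 − 8.1)/2 = 4.1 m; q_5 = 0.71 × 2.09 × 4.1 = 6.084 m³/s
w_6 = (21.3 − 11.2)/2 = 5.05 m; q_6 = 0.79 × 2.03 × 5.05 = 8.099 m³/s
w_7 = (23.7 − 16.3)/2 = 3.7 m; q_7 = 0.66 × 1.14 × 3.7 = 2.784 m³/s
Stations 1, 8 contribute zero (depth or velocity is 0).
Q = Σ qᵢ = 22.25 m³/s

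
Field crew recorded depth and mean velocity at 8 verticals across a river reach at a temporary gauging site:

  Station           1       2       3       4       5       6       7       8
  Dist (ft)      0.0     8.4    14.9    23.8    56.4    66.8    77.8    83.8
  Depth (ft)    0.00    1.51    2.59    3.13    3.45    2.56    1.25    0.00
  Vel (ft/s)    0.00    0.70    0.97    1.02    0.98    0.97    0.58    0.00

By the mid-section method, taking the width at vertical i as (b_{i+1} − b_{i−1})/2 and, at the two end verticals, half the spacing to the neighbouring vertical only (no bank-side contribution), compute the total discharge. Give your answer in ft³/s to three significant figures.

w_2 = (14.9 − 0.0)/2 = 7.45 ft; q_2 = 0.70 × 1.51 × 7.45 = 7.875 ft³/s
w_3 = (23.8 − 8.4)/2 = 7.7 ft; q_3 = 0.97 × 2.59 × 7.7 = 19.34 ft³/s
w_4 = (56.4 − 14.9)/2 = 20.75 ft; q_4 = 1.02 × 3.13 × 20.75 = 66.25 ft³/s
w_5 = (66.8 − 23.8)/2 = 21.5 ft; q_5 = 0.98 × 3.45 × 21.5 = 72.69 ft³/s
w_6 = (77.8 − 56.4)/2 = 10.7 ft; q_6 = 0.97 × 2.56 × 10.7 = 26.57 ft³/s
w_7 = (83.8 − 66.8)/2 = 8.5 ft; q_7 = 0.58 × 1.25 × 8.5 = 6.163 ft³/s
Stations 1, 8 contribute zero (depth or velocity is 0).
Q = Σ qᵢ = 198.9 ft³/s

199 ft³/s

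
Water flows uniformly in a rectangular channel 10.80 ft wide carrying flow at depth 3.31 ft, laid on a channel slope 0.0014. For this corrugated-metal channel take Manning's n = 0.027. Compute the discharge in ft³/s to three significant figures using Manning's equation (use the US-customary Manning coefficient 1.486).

A = b·y = 10.80 × 3.31 = 35.75 ft²
P = b + 2y = 10.80 + 2×3.31 = 17.42 ft
R = A/P = 35.75/17.42 = 2.052 ft
Q = (1.486/n)·A·R^(2/3)·S^(1/2) = (1.486/0.027) × 35.75 × 2.052^(2/3) × 0.0014^(1/2) = 118.9 ft³/s

119 ft³/s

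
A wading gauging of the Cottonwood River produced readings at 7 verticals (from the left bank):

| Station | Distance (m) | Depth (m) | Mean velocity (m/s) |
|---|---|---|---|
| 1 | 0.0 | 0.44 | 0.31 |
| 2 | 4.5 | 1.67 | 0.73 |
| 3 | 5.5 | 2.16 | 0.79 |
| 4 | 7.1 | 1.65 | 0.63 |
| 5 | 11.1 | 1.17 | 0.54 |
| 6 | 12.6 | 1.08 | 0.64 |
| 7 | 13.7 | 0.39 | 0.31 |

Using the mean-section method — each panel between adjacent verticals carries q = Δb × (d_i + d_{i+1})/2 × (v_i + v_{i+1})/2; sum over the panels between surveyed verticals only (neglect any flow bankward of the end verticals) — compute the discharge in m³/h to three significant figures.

Panel 1-2: Δb = 4.5 m, d̄ = (0.44+1.67)/2 = 1.055, v̄ = (0.31+0.73)/2 = 0.52 → q = 4.5×1.055×0.52 = 2.469 m³/s
Panel 2-3: Δb = 1 m, d̄ = (1.67+2.16)/2 = 1.915, v̄ = (0.73+0.79)/2 = 0.76 → q = 1×1.915×0.76 = 1.455 m³/s
Panel 3-4: Δb = 1.6 m, d̄ = (2.16+1.65)/2 = 1.905, v̄ = (0.79+0.63)/2 = 0.71 → q = 1.6×1.905×0.71 = 2.164 m³/s
Panel 4-5: Δb = 4 m, d̄ = (1.65+1.17)/2 = 1.41, v̄ = (0.63+0.54)/2 = 0.585 → q = 4×1.41×0.585 = 3.299 m³/s
Panel 5-6: Δb = 1.5 m, d̄ = (1.17+1.08)/2 = 1.125, v̄ = (0.54+0.64)/2 = 0.59 → q = 1.5×1.125×0.59 = 0.9956 m³/s
Panel 6-7: Δb = 1.1 m, d̄ = (1.08+0.39)/2 = 0.735, v̄ = (0.64+0.31)/2 = 0.475 → q = 1.1×0.735×0.475 = 0.3840 m³/s
Q = Σ q = 10.77 m³/s
= 10.77 × 3600 = 38760 m³/h

38800 m³/h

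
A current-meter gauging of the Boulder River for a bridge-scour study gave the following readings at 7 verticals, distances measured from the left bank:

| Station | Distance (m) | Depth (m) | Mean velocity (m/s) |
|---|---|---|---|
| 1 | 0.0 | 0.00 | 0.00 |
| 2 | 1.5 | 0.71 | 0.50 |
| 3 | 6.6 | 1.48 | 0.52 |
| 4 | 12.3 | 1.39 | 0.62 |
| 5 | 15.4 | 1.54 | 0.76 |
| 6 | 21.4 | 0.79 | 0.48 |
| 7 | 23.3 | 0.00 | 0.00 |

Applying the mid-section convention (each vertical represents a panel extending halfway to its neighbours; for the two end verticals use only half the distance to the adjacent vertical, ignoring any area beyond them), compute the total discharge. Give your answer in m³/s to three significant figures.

15.9 m³/s

w_2 = (6.6 − 0.0)/2 = 3.3 m; q_2 = 0.50 × 0.71 × 3.3 = 1.172 m³/s
w_3 = (12.3 − 1.5)/2 = 5.4 m; q_3 = 0.52 × 1.48 × 5.4 = 4.156 m³/s
w_4 = (15.4 − 6.6)/2 = 4.4 m; q_4 = 0.62 × 1.39 × 4.4 = 3.792 m³/s
w_5 = (21.4 − 12.3)/2 = 4.55 m; q_5 = 0.76 × 1.54 × 4.55 = 5.325 m³/s
w_6 = (23.3 − 15.4)/2 = 3.95 m; q_6 = 0.48 × 0.79 × 3.95 = 1.498 m³/s
Stations 1, 7 contribute zero (depth or velocity is 0).
Q = Σ qᵢ = 15.94 m³/s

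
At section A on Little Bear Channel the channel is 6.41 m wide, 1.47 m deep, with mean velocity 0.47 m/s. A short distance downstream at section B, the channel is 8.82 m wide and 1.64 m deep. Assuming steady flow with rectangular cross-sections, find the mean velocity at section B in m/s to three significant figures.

0.306 m/s

Q = A₁V₁ = (6.41×1.47) × 0.47 = 4.429 m³/s
A₂ = 8.82 × 1.64 = 14.46 m²
V₂ = Q/A₂ = 4.429/14.46 = 0.3062 m/s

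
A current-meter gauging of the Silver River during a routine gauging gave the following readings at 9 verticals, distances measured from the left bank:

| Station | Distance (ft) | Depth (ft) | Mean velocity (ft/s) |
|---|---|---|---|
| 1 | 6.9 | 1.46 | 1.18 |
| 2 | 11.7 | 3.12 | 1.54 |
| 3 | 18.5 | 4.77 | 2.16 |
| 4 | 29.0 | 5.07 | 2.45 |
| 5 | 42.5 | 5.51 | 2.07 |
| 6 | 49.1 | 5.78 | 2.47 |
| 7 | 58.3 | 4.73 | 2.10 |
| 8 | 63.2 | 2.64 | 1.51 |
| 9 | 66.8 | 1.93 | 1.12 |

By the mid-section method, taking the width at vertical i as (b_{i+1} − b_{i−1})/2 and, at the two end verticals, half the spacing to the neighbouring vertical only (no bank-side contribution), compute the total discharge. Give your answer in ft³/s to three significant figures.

w_1 = (11.7 − 6.9)/2 = 2.4 ft; q_1 = 1.18 × 1.46 × 2.4 = 4.135 ft³/s
w_2 = (18.5 − 6.9)/2 = 5.8 ft; q_2 = 1.54 × 3.12 × 5.8 = 27.87 ft³/s
w_3 = (29.0 − 11.7)/2 = 8.65 ft; q_3 = 2.16 × 4.77 × 8.65 = 89.12 ft³/s
w_4 = (42.5 − 18.5)/2 = 12 ft; q_4 = 2.45 × 5.07 × 12 = 149.1 ft³/s
w_5 = (49.1 − 29.0)/2 = 10.05 ft; q_5 = 2.07 × 5.51 × 10.05 = 114.6 ft³/s
w_6 = (58.3 − 42.5)/2 = 7.9 ft; q_6 = 2.47 × 5.78 × 7.9 = 112.8 ft³/s
w_7 = (63.2 − 49.1)/2 = 7.05 ft; q_7 = 2.10 × 4.73 × 7.05 = 70.03 ft³/s
w_8 = (66.8 − 58.3)/2 = 4.25 ft; q_8 = 1.51 × 2.64 × 4.25 = 16.94 ft³/s
w_9 = (66.8 − 63.2)/2 = 1.8 ft; q_9 = 1.12 × 1.93 × 1.8 = 3.891 ft³/s
Q = Σ qᵢ = 588.5 ft³/s

588 ft³/s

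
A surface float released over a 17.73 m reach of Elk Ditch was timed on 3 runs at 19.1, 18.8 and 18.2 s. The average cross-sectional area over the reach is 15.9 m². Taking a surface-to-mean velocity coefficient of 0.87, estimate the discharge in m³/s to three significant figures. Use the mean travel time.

13.1 m³/s

t̄ = (19.1 + 18.8 + 18.2) / 3 = 18.7 s
v_surface = L / t̄ = 17.73 / 18.7 = 0.9481 m/s
v_mean = 0.87 × 0.9481 = 0.8249 m/s
Q = A × v_mean = 15.9 × 0.8249 = 13.12 m³/s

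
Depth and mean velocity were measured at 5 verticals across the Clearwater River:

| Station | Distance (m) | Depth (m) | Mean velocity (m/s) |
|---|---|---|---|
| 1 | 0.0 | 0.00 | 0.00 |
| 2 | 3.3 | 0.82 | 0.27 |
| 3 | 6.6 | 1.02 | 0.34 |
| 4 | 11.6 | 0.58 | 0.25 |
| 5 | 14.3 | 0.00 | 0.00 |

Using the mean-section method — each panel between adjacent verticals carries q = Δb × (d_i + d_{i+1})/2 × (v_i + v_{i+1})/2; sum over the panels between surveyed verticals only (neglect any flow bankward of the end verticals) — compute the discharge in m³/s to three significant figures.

2.39 m³/s

Panel 1-2: Δb = 3.3 m, d̄ = (0.00+0.82)/2 = 0.41, v̄ = (0.00+0.27)/2 = 0.135 → q = 3.3×0.41×0.135 = 0.1827 m³/s
Panel 2-3: Δb = 3.3 m, d̄ = (0.82+1.02)/2 = 0.92, v̄ = (0.27+0.34)/2 = 0.305 → q = 3.3×0.92×0.305 = 0.9260 m³/s
Panel 3-4: Δb = 5 m, d̄ = (1.02+0.58)/2 = 0.8, v̄ = (0.34+0.25)/2 = 0.295 → q = 5×0.8×0.295 = 1.180 m³/s
Panel 4-5: Δb = 2.7 m, d̄ = (0.58+0.00)/2 = 0.29, v̄ = (0.25+0.00)/2 = 0.125 → q = 2.7×0.29×0.125 = 0.09788 m³/s
Q = Σ q = 2.387 m³/s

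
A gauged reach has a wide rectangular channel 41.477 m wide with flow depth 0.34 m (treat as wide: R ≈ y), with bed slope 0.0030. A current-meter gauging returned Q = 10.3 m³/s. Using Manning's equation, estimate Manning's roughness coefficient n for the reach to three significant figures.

0.0365

A = b·y = 41.477 × 0.34 = 14.10 m²
Wide channel: R ≈ y = 0.34 m
n = (1/Q)·A·R^(2/3)·S^(1/2) = (1/10.3) × 14.10 × 0.4871 × 0.05477 = 0.03653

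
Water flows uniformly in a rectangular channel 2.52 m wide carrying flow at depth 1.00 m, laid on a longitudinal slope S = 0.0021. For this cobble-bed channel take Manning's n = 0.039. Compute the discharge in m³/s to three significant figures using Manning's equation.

A = b·y = 2.52 × 1.00 = 2.520 m²
P = b + 2y = 2.52 + 2×1.00 = 4.520 m
R = A/P = 2.520/4.520 = 0.5575 m
Q = (1/n)·A·R^(2/3)·S^(1/2) = (1/0.039) × 2.520 × 0.5575^(2/3) × 0.0021^(1/2) = 2.006 m³/s

2.01 m³/s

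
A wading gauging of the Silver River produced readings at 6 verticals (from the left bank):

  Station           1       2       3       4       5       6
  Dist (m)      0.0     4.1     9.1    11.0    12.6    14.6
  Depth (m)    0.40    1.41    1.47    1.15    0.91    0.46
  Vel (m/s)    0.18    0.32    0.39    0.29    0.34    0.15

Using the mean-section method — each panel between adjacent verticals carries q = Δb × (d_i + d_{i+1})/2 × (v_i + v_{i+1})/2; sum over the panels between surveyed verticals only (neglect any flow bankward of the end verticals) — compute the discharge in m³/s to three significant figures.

Panel 1-2: Δb = 4.1 m, d̄ = (0.40+1.41)/2 = 0.905, v̄ = (0.18+0.32)/2 = 0.25 → q = 4.1×0.905×0.25 = 0.9276 m³/s
Panel 2-3: Δb = 5 m, d̄ = (1.41+1.47)/2 = 1.44, v̄ = (0.32+0.39)/2 = 0.355 → q = 5×1.44×0.355 = 2.556 m³/s
Panel 3-4: Δb = 1.9 m, d̄ = (1.47+1.15)/2 = 1.31, v̄ = (0.39+0.29)/2 = 0.34 → q = 1.9×1.31×0.34 = 0.8463 m³/s
Panel 4-5: Δb = 1.6 m, d̄ = (1.15+0.91)/2 = 1.03, v̄ = (0.29+0.34)/2 = 0.315 → q = 1.6×1.03×0.315 = 0.5191 m³/s
Panel 5-6: Δb = 2 m, d̄ = (0.91+0.46)/2 = 0.685, v̄ = (0.34+0.15)/2 = 0.245 → q = 2×0.685×0.245 = 0.3357 m³/s
Q = Σ q = 5.185 m³/s

5.18 m³/s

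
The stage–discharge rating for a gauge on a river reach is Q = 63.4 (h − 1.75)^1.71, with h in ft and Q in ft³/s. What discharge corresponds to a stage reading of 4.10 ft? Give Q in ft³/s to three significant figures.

273 ft³/s

Q = 63.4 × (4.10 − 1.75)^1.71 = 63.4 × 2.35^1.71 = 273.3 ft³/s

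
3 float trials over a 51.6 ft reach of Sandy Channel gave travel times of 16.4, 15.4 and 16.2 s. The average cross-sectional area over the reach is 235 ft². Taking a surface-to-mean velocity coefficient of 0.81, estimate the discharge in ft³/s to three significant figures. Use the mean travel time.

t̄ = (16.4 + 15.4 + 16.2) / 3 = 16 s
v_surface = L / t̄ = 51.6 / 16 = 3.225 ft/s
v_mean = 0.81 × 3.225 = 2.612 ft/s
Q = A × v_mean = 235 × 2.612 = 613.9 ft³/s

614 ft³/s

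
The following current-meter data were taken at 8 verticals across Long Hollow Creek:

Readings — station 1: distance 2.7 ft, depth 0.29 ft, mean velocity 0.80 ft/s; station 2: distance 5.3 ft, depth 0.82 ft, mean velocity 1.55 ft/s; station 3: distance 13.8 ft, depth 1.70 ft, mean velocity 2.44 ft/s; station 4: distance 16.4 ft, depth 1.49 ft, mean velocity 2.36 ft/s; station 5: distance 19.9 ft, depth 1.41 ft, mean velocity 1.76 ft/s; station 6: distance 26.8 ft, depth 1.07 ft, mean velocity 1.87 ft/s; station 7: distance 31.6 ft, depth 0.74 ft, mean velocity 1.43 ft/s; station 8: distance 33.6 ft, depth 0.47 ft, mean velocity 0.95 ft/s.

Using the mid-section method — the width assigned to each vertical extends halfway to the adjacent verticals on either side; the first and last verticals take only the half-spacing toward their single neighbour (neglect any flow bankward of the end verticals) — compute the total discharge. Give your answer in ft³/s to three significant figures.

69.8 ft³/s

w_1 = (5.3 − 2.7)/2 = 1.3 ft; q_1 = 0.80 × 0.29 × 1.3 = 0.3016 ft³/s
w_2 = (13.8 − 2.7)/2 = 5.55 ft; q_2 = 1.55 × 0.82 × 5.55 = 7.054 ft³/s
w_3 = (16.4 − 5.3)/2 = 5.55 ft; q_3 = 2.44 × 1.70 × 5.55 = 23.02 ft³/s
w_4 = (19.9 − 13.8)/2 = 3.05 ft; q_4 = 2.36 × 1.49 × 3.05 = 10.73 ft³/s
w_5 = (26.8 − 16.4)/2 = 5.2 ft; q_5 = 1.76 × 1.41 × 5.2 = 12.90 ft³/s
w_6 = (31.6 − 19.9)/2 = 5.85 ft; q_6 = 1.87 × 1.07 × 5.85 = 11.71 ft³/s
w_7 = (33.6 − 26.8)/2 = 3.4 ft; q_7 = 1.43 × 0.74 × 3.4 = 3.598 ft³/s
w_8 = (33.6 − 31.6)/2 = 1 ft; q_8 = 0.95 × 0.47 × 1 = 0.4465 ft³/s
Q = Σ qᵢ = 69.76 ft³/s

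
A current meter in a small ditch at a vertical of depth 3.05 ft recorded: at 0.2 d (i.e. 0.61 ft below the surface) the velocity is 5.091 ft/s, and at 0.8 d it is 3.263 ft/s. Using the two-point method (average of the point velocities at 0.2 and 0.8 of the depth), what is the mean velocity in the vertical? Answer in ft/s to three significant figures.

v̄ = (5.091 + 3.263) / 2 = 4.177 ft/s

4.18 ft/s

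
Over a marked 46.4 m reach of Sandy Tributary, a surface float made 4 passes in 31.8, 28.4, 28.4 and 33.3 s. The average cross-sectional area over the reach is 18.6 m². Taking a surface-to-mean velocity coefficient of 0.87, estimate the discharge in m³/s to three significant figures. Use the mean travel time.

t̄ = (31.8 + 28.4 + 28.4 + 33.3) / 4 = 30.475 s
v_surface = L / t̄ = 46.4 / 30.475 = 1.523 m/s
v_mean = 0.87 × 1.523 = 1.325 m/s
Q = A × v_mean = 18.6 × 1.325 = 24.64 m³/s

24.6 m³/s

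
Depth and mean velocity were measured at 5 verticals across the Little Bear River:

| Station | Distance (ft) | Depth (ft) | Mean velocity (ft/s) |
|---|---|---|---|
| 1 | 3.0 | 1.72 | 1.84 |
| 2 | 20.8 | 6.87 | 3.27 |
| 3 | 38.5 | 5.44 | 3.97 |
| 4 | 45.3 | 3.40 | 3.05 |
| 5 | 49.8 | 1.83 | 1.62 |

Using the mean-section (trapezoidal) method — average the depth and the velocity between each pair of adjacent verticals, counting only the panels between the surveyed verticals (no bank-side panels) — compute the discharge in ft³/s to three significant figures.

Panel 1-2: Δb = 17.8 ft, d̄ = (1.72+6.87)/2 = 4.295, v̄ = (1.84+3.27)/2 = 2.555 → q = 17.8×4.295×2.555 = 195.3 ft³/s
Panel 2-3: Δb = 17.7 ft, d̄ = (6.87+5.44)/2 = 6.155, v̄ = (3.27+3.97)/2 = 3.62 → q = 17.7×6.155×3.62 = 394.4 ft³/s
Panel 3-4: Δb = 6.8 ft, d̄ = (5.44+3.40)/2 = 4.42, v̄ = (3.97+3.05)/2 = 3.51 → q = 6.8×4.42×3.51 = 105.5 ft³/s
Panel 4-5: Δb = 4.5 ft, d̄ = (3.40+1.83)/2 = 2.615, v̄ = (3.05+1.62)/2 = 2.335 → q = 4.5×2.615×2.335 = 27.48 ft³/s
Q = Σ q = 722.7 ft³/s

723 ft³/s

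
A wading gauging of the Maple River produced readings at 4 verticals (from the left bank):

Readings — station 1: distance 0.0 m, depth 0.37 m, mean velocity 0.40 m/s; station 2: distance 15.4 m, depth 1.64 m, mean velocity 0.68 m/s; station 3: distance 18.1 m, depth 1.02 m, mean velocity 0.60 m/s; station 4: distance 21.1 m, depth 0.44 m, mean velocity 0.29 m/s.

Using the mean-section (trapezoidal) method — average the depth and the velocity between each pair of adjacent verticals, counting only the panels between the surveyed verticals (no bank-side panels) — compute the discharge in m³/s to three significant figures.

Panel 1-2: Δb = 15.4 m, d̄ = (0.37+1.64)/2 = 1.005, v̄ = (0.40+0.68)/2 = 0.54 → q = 15.4×1.005×0.54 = 8.358 m³/s
Panel 2-3: Δb = 2.7 m, d̄ = (1.64+1.02)/2 = 1.33, v̄ = (0.68+0.60)/2 = 0.64 → q = 2.7×1.33×0.64 = 2.298 m³/s
Panel 3-4: Δb = 3 m, d̄ = (1.02+0.44)/2 = 0.73, v̄ = (0.60+0.29)/2 = 0.445 → q = 3×0.73×0.445 = 0.9746 m³/s
Q = Σ q = 11.63 m³/s

11.6 m³/s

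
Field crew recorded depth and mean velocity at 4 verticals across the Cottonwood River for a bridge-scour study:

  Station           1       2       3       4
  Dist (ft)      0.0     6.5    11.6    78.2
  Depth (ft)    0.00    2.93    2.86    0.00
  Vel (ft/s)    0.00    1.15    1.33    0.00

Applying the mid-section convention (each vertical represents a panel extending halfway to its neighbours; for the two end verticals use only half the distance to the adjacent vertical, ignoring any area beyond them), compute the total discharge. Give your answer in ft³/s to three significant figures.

156 ft³/s

w_2 = (11.6 − 0.0)/2 = 5.8 ft; q_2 = 1.15 × 2.93 × 5.8 = 19.54 ft³/s
w_3 = (78.2 − 6.5)/2 = 35.85 ft; q_3 = 1.33 × 2.86 × 35.85 = 136.4 ft³/s
Stations 1, 4 contribute zero (depth or velocity is 0).
Q = Σ qᵢ = 155.9 ft³/s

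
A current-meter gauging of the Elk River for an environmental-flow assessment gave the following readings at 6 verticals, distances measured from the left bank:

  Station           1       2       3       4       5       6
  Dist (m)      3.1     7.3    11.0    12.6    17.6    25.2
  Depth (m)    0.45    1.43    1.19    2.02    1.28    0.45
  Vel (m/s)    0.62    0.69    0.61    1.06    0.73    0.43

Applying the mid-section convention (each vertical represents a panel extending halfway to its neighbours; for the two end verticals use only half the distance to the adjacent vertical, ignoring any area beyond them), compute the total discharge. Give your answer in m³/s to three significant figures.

20.1 m³/s

w_1 = (7.3 − 3.1)/2 = 2.1 m; q_1 = 0.62 × 0.45 × 2.1 = 0.5859 m³/s
w_2 = (11.0 − 3.1)/2 = 3.95 m; q_2 = 0.69 × 1.43 × 3.95 = 3.897 m³/s
w_3 = (12.6 − 7.3)/2 = 2.65 m; q_3 = 0.61 × 1.19 × 2.65 = 1.924 m³/s
w_4 = (17.6 − 11.0)/2 = 3.3 m; q_4 = 1.06 × 2.02 × 3.3 = 7.066 m³/s
w_5 = (25.2 − 12.6)/2 = 6.3 m; q_5 = 0.73 × 1.28 × 6.3 = 5.887 m³/s
w_6 = (25.2 − 17.6)/2 = 3.8 m; q_6 = 0.43 × 0.45 × 3.8 = 0.7353 m³/s
Q = Σ qᵢ = 20.09 m³/s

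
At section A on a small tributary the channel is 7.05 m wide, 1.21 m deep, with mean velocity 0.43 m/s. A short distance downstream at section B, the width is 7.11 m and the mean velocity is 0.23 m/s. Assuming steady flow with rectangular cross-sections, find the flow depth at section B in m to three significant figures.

Q = A₁V₁ = (7.05×1.21) × 0.43 = 3.668 m³/s
d₂ = Q/(b₂ V₂) = 3.668/(7.11×0.23) = 2.243 m

2.24 m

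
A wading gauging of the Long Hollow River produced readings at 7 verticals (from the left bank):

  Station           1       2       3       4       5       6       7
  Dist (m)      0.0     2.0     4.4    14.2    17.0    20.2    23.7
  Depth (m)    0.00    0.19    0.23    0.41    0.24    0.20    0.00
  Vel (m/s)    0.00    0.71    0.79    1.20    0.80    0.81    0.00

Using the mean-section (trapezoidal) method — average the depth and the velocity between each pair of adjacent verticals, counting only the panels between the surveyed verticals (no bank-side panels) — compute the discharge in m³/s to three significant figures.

Panel 1-2: Δb = 2 m, d̄ = (0.00+0.19)/2 = 0.095, v̄ = (0.00+0.71)/2 = 0.355 → q = 2×0.095×0.355 = 0.06745 m³/s
Panel 2-3: Δb = 2.4 m, d̄ = (0.19+0.23)/2 = 0.21, v̄ = (0.71+0.79)/2 = 0.75 → q = 2.4×0.21×0.75 = 0.3780 m³/s
Panel 3-4: Δb = 9.8 m, d̄ = (0.23+0.41)/2 = 0.32, v̄ = (0.79+1.20)/2 = 0.995 → q = 9.8×0.32×0.995 = 3.120 m³/s
Panel 4-5: Δb = 2.8 m, d̄ = (0.41+0.24)/2 = 0.325, v̄ = (1.20+0.80)/2 = 1 → q = 2.8×0.325×1 = 0.9100 m³/s
Panel 5-6: Δb = 3.2 m, d̄ = (0.24+0.20)/2 = 0.22, v̄ = (0.80+0.81)/2 = 0.805 → q = 3.2×0.22×0.805 = 0.5667 m³/s
Panel 6-7: Δb = 3.5 m, d̄ = (0.20+0.00)/2 = 0.1, v̄ = (0.81+0.00)/2 = 0.405 → q = 3.5×0.1×0.405 = 0.1418 m³/s
Q = Σ q = 5.184 m³/s

5.18 m³/s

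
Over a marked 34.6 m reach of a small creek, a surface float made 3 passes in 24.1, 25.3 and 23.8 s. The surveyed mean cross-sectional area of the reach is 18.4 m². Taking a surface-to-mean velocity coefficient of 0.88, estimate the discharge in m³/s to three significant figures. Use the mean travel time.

t̄ = (24.1 + 25.3 + 23.8) / 3 = 24.4 s
v_surface = L / t̄ = 34.6 / 24.4 = 1.418 m/s
v_mean = 0.88 × 1.418 = 1.248 m/s
Q = A × v_mean = 18.4 × 1.248 = 22.96 m³/s

23.0 m³/s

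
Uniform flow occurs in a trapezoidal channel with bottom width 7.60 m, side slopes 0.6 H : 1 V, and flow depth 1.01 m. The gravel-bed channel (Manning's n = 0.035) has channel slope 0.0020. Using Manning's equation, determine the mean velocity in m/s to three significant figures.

1.13 m/s

A = (b + z·y)·y = (7.60 + 0.6×1.01)×1.01 = 8.288 m²
P = b + 2y√(1+z²) = 7.60 + 2×1.01×√(1+0.6²) = 9.956 m
R = A/P = 8.288/9.956 = 0.8325 m
Q = (1/n)·A·R^(2/3)·S^(1/2) = (1/0.035) × 8.288 × 0.8325^(2/3) × 0.0020^(1/2) = 9.372 m³/s
V = Q/A = 9.372/8.288 = 1.131 m/s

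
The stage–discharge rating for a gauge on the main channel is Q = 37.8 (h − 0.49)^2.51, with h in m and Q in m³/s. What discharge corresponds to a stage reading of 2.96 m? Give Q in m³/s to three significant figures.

366 m³/s

Q = 37.8 × (2.96 − 0.49)^2.51 = 37.8 × 2.47^2.51 = 365.7 m³/s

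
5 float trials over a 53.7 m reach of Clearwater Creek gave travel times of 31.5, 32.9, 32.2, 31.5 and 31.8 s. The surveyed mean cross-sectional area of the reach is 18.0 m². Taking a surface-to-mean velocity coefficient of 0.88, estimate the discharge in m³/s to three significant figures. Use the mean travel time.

t̄ = (31.5 + 32.9 + 32.2 + 31.5 + 31.8) / 5 = 31.98 s
v_surface = L / t̄ = 53.7 / 31.98 = 1.679 m/s
v_mean = 0.88 × 1.679 = 1.478 m/s
Q = A × v_mean = 18.0 × 1.478 = 26.60 m³/s

26.6 m³/s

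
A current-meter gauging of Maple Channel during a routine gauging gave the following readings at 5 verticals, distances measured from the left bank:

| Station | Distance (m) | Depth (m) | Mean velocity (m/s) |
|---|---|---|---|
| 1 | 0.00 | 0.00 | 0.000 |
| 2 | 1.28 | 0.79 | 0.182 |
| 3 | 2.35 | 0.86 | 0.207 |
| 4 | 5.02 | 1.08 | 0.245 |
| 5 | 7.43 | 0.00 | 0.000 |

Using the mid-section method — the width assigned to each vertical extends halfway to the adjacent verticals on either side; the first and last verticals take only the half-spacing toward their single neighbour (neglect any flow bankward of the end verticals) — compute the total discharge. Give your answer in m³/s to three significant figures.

w_2 = (2.35 − 0.00)/2 = 1.175 m; q_2 = 0.182 × 0.79 × 1.175 = 0.1689 m³/s
w_3 = (5.02 − 1.28)/2 = 1.87 m; q_3 = 0.207 × 0.86 × 1.87 = 0.3329 m³/s
w_4 = (7.43 − 2.35)/2 = 2.54 m; q_4 = 0.245 × 1.08 × 2.54 = 0.6721 m³/s
Stations 1, 5 contribute zero (depth or velocity is 0).
Q = Σ qᵢ = 1.174 m³/s

1.17 m³/s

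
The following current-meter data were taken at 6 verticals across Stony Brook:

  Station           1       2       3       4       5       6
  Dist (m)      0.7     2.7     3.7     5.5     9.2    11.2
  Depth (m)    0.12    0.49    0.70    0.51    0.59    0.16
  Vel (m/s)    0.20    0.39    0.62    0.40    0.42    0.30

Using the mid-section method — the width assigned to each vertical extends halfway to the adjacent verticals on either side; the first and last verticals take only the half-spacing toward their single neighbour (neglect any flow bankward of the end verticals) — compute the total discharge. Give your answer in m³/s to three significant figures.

2.23 m³/s

w_1 = (2.7 − 0.7)/2 = 1 m; q_1 = 0.20 × 0.12 × 1 = 0.02400 m³/s
w_2 = (3.7 − 0.7)/2 = 1.5 m; q_2 = 0.39 × 0.49 × 1.5 = 0.2867 m³/s
w_3 = (5.5 − 2.7)/2 = 1.4 m; q_3 = 0.62 × 0.70 × 1.4 = 0.6076 m³/s
w_4 = (9.2 − 3.7)/2 = 2.75 m; q_4 = 0.40 × 0.51 × 2.75 = 0.5610 m³/s
w_5 = (11.2 − 5.5)/2 = 2.85 m; q_5 = 0.42 × 0.59 × 2.85 = 0.7062 m³/s
w_6 = (11.2 − 9.2)/2 = 1 m; q_6 = 0.30 × 0.16 × 1 = 0.04800 m³/s
Q = Σ qᵢ = 2.233 m³/s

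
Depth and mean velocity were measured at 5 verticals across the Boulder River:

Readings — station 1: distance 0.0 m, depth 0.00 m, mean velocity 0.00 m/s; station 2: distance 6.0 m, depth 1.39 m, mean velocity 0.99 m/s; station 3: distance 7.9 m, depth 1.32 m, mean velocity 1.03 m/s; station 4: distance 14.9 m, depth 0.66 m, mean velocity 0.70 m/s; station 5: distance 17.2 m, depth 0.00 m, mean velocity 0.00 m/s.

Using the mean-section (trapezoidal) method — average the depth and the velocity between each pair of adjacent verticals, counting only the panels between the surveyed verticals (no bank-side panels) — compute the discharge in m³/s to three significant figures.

10.9 m³/s

Panel 1-2: Δb = 6 m, d̄ = (0.00+1.39)/2 = 0.695, v̄ = (0.00+0.99)/2 = 0.495 → q = 6×0.695×0.495 = 2.064 m³/s
Panel 2-3: Δb = 1.9 m, d̄ = (1.39+1.32)/2 = 1.355, v̄ = (0.99+1.03)/2 = 1.01 → q = 1.9×1.355×1.01 = 2.600 m³/s
Panel 3-4: Δb = 7 m, d̄ = (1.32+0.66)/2 = 0.99, v̄ = (1.03+0.70)/2 = 0.865 → q = 7×0.99×0.865 = 5.994 m³/s
Panel 4-5: Δb = 2.3 m, d̄ = (0.66+0.00)/2 = 0.33, v̄ = (0.70+0.00)/2 = 0.35 → q = 2.3×0.33×0.35 = 0.2657 m³/s
Q = Σ q = 10.92 m³/s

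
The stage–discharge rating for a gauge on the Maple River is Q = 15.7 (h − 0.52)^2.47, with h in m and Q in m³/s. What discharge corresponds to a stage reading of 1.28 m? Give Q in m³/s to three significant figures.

7.97 m³/s

Q = 15.7 × (1.28 − 0.52)^2.47 = 15.7 × 0.76^2.47 = 7.971 m³/s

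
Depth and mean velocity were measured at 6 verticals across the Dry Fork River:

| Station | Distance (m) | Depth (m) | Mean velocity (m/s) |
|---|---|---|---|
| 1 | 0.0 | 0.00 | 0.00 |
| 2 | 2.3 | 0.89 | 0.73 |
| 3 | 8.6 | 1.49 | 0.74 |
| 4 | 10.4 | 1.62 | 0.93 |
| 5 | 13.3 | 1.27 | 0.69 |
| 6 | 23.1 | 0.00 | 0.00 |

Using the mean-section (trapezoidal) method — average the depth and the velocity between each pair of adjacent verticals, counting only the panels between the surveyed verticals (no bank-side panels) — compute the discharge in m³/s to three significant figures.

13.8 m³/s

Panel 1-2: Δb = 2.3 m, d̄ = (0.00+0.89)/2 = 0.445, v̄ = (0.00+0.73)/2 = 0.365 → q = 2.3×0.445×0.365 = 0.3736 m³/s
Panel 2-3: Δb = 6.3 m, d̄ = (0.89+1.49)/2 = 1.19, v̄ = (0.73+0.74)/2 = 0.735 → q = 6.3×1.19×0.735 = 5.510 m³/s
Panel 3-4: Δb = 1.8 m, d̄ = (1.49+1.62)/2 = 1.555, v̄ = (0.74+0.93)/2 = 0.835 → q = 1.8×1.555×0.835 = 2.337 m³/s
Panel 4-5: Δb = 2.9 m, d̄ = (1.62+1.27)/2 = 1.445, v̄ = (0.93+0.69)/2 = 0.81 → q = 2.9×1.445×0.81 = 3.394 m³/s
Panel 5-6: Δb = 9.8 m, d̄ = (1.27+0.00)/2 = 0.635, v̄ = (0.69+0.00)/2 = 0.345 → q = 9.8×0.635×0.345 = 2.147 m³/s
Q = Σ q = 13.76 m³/s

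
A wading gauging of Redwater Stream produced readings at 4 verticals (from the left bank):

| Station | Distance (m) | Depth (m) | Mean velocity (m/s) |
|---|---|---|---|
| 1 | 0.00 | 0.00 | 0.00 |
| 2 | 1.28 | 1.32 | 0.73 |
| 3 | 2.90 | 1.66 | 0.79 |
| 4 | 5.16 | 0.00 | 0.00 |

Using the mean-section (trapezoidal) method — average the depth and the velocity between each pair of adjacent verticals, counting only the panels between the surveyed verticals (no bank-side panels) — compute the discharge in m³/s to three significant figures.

2.88 m³/s

Panel 1-2: Δb = 1.28 m, d̄ = (0.00+1.32)/2 = 0.66, v̄ = (0.00+0.73)/2 = 0.365 → q = 1.28×0.66×0.365 = 0.3084 m³/s
Panel 2-3: Δb = 1.62 m, d̄ = (1.32+1.66)/2 = 1.49, v̄ = (0.73+0.79)/2 = 0.76 → q = 1.62×1.49×0.76 = 1.834 m³/s
Panel 3-4: Δb = 2.26 m, d̄ = (1.66+0.00)/2 = 0.83, v̄ = (0.79+0.00)/2 = 0.395 → q = 2.26×0.83×0.395 = 0.7409 m³/s
Q = Σ q = 2.884 m³/s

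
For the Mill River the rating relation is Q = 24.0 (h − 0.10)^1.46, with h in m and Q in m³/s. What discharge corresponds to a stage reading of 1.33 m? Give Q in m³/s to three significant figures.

Q = 24.0 × (1.33 − 0.10)^1.46 = 24.0 × 1.23^1.46 = 32.47 m³/s

32.5 m³/s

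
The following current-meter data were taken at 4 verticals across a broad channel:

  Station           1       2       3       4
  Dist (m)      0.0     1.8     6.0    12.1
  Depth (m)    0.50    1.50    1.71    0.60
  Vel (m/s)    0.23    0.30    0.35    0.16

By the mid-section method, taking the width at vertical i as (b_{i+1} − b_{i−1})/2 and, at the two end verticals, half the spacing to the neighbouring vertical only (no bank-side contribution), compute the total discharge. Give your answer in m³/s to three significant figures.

w_1 = (1.8 − 0.0)/2 = 0.9 m; q_1 = 0.23 × 0.50 × 0.9 = 0.1035 m³/s
w_2 = (6.0 − 0.0)/2 = 3 m; q_2 = 0.30 × 1.50 × 3 = 1.350 m³/s
w_3 = (12.1 − 1.8)/2 = 5.15 m; q_3 = 0.35 × 1.71 × 5.15 = 3.082 m³/s
w_4 = (12.1 − 6.0)/2 = 3.05 m; q_4 = 0.16 × 0.60 × 3.05 = 0.2928 m³/s
Q = Σ qᵢ = 4.829 m³/s

4.83 m³/s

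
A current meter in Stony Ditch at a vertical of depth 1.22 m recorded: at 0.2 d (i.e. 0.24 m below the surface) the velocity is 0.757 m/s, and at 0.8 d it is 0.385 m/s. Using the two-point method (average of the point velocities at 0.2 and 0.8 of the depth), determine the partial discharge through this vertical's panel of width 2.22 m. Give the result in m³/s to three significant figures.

v̄ = (0.757 + 0.385) / 2 = 0.5710 m/s
q = v̄ × d × w = 0.5710 × 1.22 × 2.22 = 1.546 m³/s

1.55 m³/s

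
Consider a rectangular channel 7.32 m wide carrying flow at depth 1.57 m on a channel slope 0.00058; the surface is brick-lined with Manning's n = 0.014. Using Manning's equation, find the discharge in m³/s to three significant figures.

A = b·y = 7.32 × 1.57 = 11.49 m²
P = b + 2y = 7.32 + 2×1.57 = 10.46 m
R = A/P = 11.49/10.46 = 1.099 m
Q = (1/n)·A·R^(2/3)·S^(1/2) = (1/0.014) × 11.49 × 1.099^(2/3) × 0.00058^(1/2) = 21.05 m³/s

21.0 m³/s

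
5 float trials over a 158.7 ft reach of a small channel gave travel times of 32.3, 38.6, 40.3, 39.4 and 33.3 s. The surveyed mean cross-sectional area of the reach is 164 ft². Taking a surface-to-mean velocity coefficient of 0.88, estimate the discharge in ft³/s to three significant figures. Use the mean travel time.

t̄ = (32.3 + 38.6 + 40.3 + 39.4 + 33.3) / 5 = 36.78 s
v_surface = L / t̄ = 158.7 / 36.78 = 4.315 ft/s
v_mean = 0.88 × 4.315 = 3.797 ft/s
Q = A × v_mean = 164 × 3.797 = 622.7 ft³/s

623 ft³/s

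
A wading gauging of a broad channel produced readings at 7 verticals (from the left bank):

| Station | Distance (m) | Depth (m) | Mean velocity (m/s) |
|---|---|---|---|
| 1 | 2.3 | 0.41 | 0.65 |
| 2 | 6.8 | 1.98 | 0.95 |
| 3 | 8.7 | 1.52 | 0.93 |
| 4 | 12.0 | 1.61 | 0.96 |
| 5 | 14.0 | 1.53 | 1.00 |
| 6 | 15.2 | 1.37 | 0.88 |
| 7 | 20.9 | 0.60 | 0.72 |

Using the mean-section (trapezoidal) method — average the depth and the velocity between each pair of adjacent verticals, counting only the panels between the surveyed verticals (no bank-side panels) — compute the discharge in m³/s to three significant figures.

21.5 m³/s

Panel 1-2: Δb = 4.5 m, d̄ = (0.41+1.98)/2 = 1.195, v̄ = (0.65+0.95)/2 = 0.8 → q = 4.5×1.195×0.8 = 4.302 m³/s
Panel 2-3: Δb = 1.9 m, d̄ = (1.98+1.52)/2 = 1.75, v̄ = (0.95+0.93)/2 = 0.94 → q = 1.9×1.75×0.94 = 3.126 m³/s
Panel 3-4: Δb = 3.3 m, d̄ = (1.52+1.61)/2 = 1.565, v̄ = (0.93+0.96)/2 = 0.945 → q = 3.3×1.565×0.945 = 4.880 m³/s
Panel 4-5: Δb = 2 m, d̄ = (1.61+1.53)/2 = 1.57, v̄ = (0.96+1.00)/2 = 0.98 → q = 2×1.57×0.98 = 3.077 m³/s
Panel 5-6: Δb = 1.2 m, d̄ = (1.53+1.37)/2 = 1.45, v̄ = (1.00+0.88)/2 = 0.94 → q = 1.2×1.45×0.94 = 1.636 m³/s
Panel 6-7: Δb = 5.7 m, d̄ = (1.37+0.60)/2 = 0.985, v̄ = (0.88+0.72)/2 = 0.8 → q = 5.7×0.985×0.8 = 4.492 m³/s
Q = Σ q = 21.51 m³/s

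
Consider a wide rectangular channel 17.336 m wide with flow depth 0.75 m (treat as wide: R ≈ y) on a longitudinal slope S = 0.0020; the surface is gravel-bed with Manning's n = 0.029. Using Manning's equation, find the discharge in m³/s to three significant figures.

16.6 m³/s

A = b·y = 17.336 × 0.75 = 13.00 m²
Wide channel: R ≈ y = 0.75 m
Q = (1/n)·A·R^(2/3)·S^(1/2) = (1/0.029) × 13.00 × 0.7500^(2/3) × 0.0020^(1/2) = 16.55 m³/s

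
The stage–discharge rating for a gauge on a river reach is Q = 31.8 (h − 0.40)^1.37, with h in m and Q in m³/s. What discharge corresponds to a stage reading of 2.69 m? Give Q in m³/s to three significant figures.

98.9 m³/s

Q = 31.8 × (2.69 − 0.40)^1.37 = 31.8 × 2.29^1.37 = 98.95 m³/s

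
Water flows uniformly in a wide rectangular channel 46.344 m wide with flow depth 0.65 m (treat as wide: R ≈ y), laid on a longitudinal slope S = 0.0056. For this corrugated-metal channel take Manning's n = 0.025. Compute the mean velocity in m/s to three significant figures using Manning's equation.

A = b·y = 46.344 × 0.65 = 30.12 m²
Wide channel: R ≈ y = 0.65 m
Q = (1/n)·A·R^(2/3)·S^(1/2) = (1/0.025) × 30.12 × 0.6500^(2/3) × 0.0056^(1/2) = 67.66 m³/s
V = Q/A = 67.66/30.12 = 2.246 m/s

2.25 m/s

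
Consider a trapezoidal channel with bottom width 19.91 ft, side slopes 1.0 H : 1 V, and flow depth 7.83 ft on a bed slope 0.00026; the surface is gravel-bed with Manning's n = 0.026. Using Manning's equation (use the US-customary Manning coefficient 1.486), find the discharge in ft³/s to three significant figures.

598 ft³/s

A = (b + z·y)·y = (19.91 + 1.0×7.83)×7.83 = 217.2 ft²
P = b + 2y√(1+z²) = 19.91 + 2×7.83×√(1+1.0²) = 42.06 ft
R = A/P = 217.2/42.06 = 5.165 ft
Q = (1.486/n)·A·R^(2/3)·S^(1/2) = (1.486/0.026) × 217.2 × 5.165^(2/3) × 0.00026^(1/2) = 598.1 ft³/s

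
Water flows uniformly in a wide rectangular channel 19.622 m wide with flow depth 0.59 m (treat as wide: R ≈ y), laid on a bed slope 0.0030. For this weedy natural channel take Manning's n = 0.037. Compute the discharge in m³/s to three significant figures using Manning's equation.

A = b·y = 19.622 × 0.59 = 11.58 m²
Wide channel: R ≈ y = 0.59 m
Q = (1/n)·A·R^(2/3)·S^(1/2) = (1/0.037) × 11.58 × 0.5900^(2/3) × 0.0030^(1/2) = 12.06 m³/s

12.1 m³/s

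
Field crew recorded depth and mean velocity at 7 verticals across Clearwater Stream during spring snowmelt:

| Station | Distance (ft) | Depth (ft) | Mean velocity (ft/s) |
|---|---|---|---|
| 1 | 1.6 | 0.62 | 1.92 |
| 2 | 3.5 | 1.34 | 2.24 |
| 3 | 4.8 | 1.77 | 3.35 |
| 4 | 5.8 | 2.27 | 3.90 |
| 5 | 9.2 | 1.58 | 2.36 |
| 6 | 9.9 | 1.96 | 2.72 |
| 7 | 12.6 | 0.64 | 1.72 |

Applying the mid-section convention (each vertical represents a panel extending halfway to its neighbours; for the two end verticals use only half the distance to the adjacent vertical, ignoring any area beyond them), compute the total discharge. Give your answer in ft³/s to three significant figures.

50.4 ft³/s

w_1 = (3.5 − 1.6)/2 = 0.95 ft; q_1 = 1.92 × 0.62 × 0.95 = 1.131 ft³/s
w_2 = (4.8 − 1.6)/2 = 1.6 ft; q_2 = 2.24 × 1.34 × 1.6 = 4.803 ft³/s
w_3 = (5.8 − 3.5)/2 = 1.15 ft; q_3 = 3.35 × 1.77 × 1.15 = 6.819 ft³/s
w_4 = (9.2 − 4.8)/2 = 2.2 ft; q_4 = 3.90 × 2.27 × 2.2 = 19.48 ft³/s
w_5 = (9.9 − 5.8)/2 = 2.05 ft; q_5 = 2.36 × 1.58 × 2.05 = 7.644 ft³/s
w_6 = (12.6 − 9.2)/2 = 1.7 ft; q_6 = 2.72 × 1.96 × 1.7 = 9.063 ft³/s
w_7 = (12.6 − 9.9)/2 = 1.35 ft; q_7 = 1.72 × 0.64 × 1.35 = 1.486 ft³/s
Q = Σ qᵢ = 50.42 ft³/s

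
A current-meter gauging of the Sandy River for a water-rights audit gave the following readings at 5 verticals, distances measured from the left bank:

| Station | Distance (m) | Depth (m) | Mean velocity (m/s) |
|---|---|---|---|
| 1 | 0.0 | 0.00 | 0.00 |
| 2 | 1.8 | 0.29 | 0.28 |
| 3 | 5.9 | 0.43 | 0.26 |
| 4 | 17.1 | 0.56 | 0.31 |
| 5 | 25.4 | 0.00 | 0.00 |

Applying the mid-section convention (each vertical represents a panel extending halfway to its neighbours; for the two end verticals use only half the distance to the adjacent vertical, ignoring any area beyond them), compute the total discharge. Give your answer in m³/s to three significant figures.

2.79 m³/s

w_2 = (5.9 − 0.0)/2 = 2.95 m; q_2 = 0.28 × 0.29 × 2.95 = 0.2395 m³/s
w_3 = (17.1 − 1.8)/2 = 7.65 m; q_3 = 0.26 × 0.43 × 7.65 = 0.8553 m³/s
w_4 = (25.4 − 5.9)/2 = 9.75 m; q_4 = 0.31 × 0.56 × 9.75 = 1.693 m³/s
Stations 1, 5 contribute zero (depth or velocity is 0).
Q = Σ qᵢ = 2.787 m³/s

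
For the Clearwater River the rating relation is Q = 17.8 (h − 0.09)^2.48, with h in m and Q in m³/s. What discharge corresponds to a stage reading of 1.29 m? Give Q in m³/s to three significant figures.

Q = 17.8 × (1.29 − 0.09)^2.48 = 17.8 × 1.2^2.48 = 27.98 m³/s

28.0 m³/s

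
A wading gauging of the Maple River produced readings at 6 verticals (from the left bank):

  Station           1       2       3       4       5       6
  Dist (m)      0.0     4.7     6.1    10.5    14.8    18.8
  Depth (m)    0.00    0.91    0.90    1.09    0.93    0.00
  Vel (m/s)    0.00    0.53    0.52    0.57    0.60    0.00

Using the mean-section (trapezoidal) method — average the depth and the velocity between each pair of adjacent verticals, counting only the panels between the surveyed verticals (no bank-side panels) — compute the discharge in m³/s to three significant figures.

Panel 1-2: Δb = 4.7 m, d̄ = (0.00+0.91)/2 = 0.455, v̄ = (0.00+0.53)/2 = 0.265 → q = 4.7×0.455×0.265 = 0.5667 m³/s
Panel 2-3: Δb = 1.4 m, d̄ = (0.91+0.90)/2 = 0.905, v̄ = (0.53+0.52)/2 = 0.525 → q = 1.4×0.905×0.525 = 0.6652 m³/s
Panel 3-4: Δb = 4.4 m, d̄ = (0.90+1.09)/2 = 0.995, v̄ = (0.52+0.57)/2 = 0.545 → q = 4.4×0.995×0.545 = 2.386 m³/s
Panel 4-5: Δb = 4.3 m, d̄ = (1.09+0.93)/2 = 1.01, v̄ = (0.57+0.60)/2 = 0.585 → q = 4.3×1.01×0.585 = 2.541 m³/s
Panel 5-6: Δb = 4 m, d̄ = (0.93+0.00)/2 = 0.465, v̄ = (0.60+0.00)/2 = 0.3 → q = 4×0.465×0.3 = 0.5580 m³/s
Q = Σ q = 6.717 m³/s

6.72 m³/s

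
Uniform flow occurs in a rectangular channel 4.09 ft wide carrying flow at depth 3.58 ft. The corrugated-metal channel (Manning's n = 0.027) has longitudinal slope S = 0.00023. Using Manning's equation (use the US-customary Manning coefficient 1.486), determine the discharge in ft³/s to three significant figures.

A = b·y = 4.09 × 3.58 = 14.64 ft²
P = b + 2y = 4.09 + 2×3.58 = 11.25 ft
R = A/P = 14.64/11.25 = 1.302 ft
Q = (1.486/n)·A·R^(2/3)·S^(1/2) = (1.486/0.027) × 14.64 × 1.302^(2/3) × 0.00023^(1/2) = 14.57 ft³/s

14.6 ft³/s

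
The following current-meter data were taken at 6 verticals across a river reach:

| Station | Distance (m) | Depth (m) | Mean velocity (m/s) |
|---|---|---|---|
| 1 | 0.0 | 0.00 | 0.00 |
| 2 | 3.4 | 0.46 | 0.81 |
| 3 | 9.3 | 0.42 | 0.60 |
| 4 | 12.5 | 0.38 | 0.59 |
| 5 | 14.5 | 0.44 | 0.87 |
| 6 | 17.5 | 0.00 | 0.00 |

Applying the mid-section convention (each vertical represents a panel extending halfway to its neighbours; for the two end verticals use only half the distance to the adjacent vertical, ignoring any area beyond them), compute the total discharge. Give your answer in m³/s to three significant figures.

w_2 = (9.3 − 0.0)/2 = 4.65 m; q_2 = 0.81 × 0.46 × 4.65 = 1.733 m³/s
w_3 = (12.5 − 3.4)/2 = 4.55 m; q_3 = 0.60 × 0.42 × 4.55 = 1.147 m³/s
w_4 = (14.5 − 9.3)/2 = 2.6 m; q_4 = 0.59 × 0.38 × 2.6 = 0.5829 m³/s
w_5 = (17.5 − 12.5)/2 = 2.5 m; q_5 = 0.87 × 0.44 × 2.5 = 0.9570 m³/s
Stations 1, 6 contribute zero (depth or velocity is 0).
Q = Σ qᵢ = 4.419 m³/s

4.42 m³/s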